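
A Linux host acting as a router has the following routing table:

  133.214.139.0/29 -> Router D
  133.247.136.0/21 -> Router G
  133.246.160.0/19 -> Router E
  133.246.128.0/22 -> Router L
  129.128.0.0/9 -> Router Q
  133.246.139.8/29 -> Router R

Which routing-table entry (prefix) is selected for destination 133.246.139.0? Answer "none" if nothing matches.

none

133.246.139.0 is outside every listed prefix and there is no default route.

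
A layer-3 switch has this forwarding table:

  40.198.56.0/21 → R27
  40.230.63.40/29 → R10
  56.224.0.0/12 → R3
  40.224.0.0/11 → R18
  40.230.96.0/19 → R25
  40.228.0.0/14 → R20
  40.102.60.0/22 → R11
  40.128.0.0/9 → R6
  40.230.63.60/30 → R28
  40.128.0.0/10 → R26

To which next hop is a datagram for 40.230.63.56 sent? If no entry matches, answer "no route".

R20

Routes whose prefix contains 40.230.63.56:
  40.128.0.0/9 (40.128.0.0 - 40.255.255.255) -> R6
  40.224.0.0/11 (40.224.0.0 - 40.255.255.255) -> R18
  40.228.0.0/14 (40.228.0.0 - 40.231.255.255) -> R20
More-specific entries that do NOT match:
  40.230.63.60/30 (40.230.63.60 - 40.230.63.63) does not contain 40.230.63.56
  40.230.63.40/29 (40.230.63.40 - 40.230.63.47) does not contain 40.230.63.56
  40.102.60.0/22 (40.102.60.0 - 40.102.63.255) does not contain 40.230.63.56
  40.198.56.0/21 (40.198.56.0 - 40.198.63.255) does not contain 40.230.63.56
  40.230.96.0/19 (40.230.96.0 - 40.230.127.255) does not contain 40.230.63.56
Longest matching prefix is /14 -> next hop R20.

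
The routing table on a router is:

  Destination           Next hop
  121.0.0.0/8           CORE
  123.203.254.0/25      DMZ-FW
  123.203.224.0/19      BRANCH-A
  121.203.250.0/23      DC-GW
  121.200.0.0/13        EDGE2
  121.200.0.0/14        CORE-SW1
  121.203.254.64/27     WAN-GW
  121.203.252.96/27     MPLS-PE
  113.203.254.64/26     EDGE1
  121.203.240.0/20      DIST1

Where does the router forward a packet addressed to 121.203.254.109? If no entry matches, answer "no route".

Routes whose prefix contains 121.203.254.109:
  121.0.0.0/8 (121.0.0.0 - 121.255.255.255) -> CORE
  121.200.0.0/13 (121.200.0.0 - 121.207.255.255) -> EDGE2
  121.200.0.0/14 (121.200.0.0 - 121.203.255.255) -> CORE-SW1
  121.203.240.0/20 (121.203.240.0 - 121.203.255.255) -> DIST1
More-specific entries that do NOT match:
  121.203.254.64/27 (121.203.254.64 - 121.203.254.95) does not contain 121.203.254.109
  121.203.252.96/27 (121.203.252.96 - 121.203.252.127) does not contain 121.203.254.109
  113.203.254.64/26 (113.203.254.64 - 113.203.254.127) does not contain 121.203.254.109
  123.203.254.0/25 (123.203.254.0 - 123.203.254.127) does not contain 121.203.254.109
  121.203.250.0/23 (121.203.250.0 - 121.203.251.255) does not contain 121.203.254.109
Longest matching prefix is /20 -> next hop DIST1.

DIST1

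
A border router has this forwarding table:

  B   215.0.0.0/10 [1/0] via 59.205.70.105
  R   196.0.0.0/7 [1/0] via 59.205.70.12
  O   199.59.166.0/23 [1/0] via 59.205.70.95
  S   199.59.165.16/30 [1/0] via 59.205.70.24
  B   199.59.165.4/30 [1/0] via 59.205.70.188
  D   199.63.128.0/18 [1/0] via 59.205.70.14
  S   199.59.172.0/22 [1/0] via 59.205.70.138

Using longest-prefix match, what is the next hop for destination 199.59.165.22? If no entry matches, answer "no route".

No entry's prefix contains 199.59.165.22; there is no default route.

no route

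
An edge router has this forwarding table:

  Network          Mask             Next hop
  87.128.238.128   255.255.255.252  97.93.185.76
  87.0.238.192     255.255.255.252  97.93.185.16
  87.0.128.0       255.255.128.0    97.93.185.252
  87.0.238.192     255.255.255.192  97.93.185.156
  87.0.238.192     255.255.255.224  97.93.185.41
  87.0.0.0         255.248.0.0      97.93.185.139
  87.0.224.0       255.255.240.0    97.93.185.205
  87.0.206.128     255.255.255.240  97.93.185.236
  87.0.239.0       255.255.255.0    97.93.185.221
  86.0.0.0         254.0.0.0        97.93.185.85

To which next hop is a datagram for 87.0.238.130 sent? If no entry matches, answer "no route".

97.93.185.205

Routes whose prefix contains 87.0.238.130:
  86.0.0.0/7 (86.0.0.0 - 87.255.255.255) -> 97.93.185.85
  87.0.0.0/13 (87.0.0.0 - 87.7.255.255) -> 97.93.185.139
  87.0.128.0/17 (87.0.128.0 - 87.0.255.255) -> 97.93.185.252
  87.0.224.0/20 (87.0.224.0 - 87.0.239.255) -> 97.93.185.205
More-specific entries that do NOT match:
  87.128.238.128/30 (87.128.238.128 - 87.128.238.131) does not contain 87.0.238.130
  87.0.238.192/30 (87.0.238.192 - 87.0.238.195) does not contain 87.0.238.130
  87.0.206.128/28 (87.0.206.128 - 87.0.206.143) does not contain 87.0.238.130
  87.0.238.192/27 (87.0.238.192 - 87.0.238.223) does not contain 87.0.238.130
  87.0.238.192/26 (87.0.238.192 - 87.0.238.255) does not contain 87.0.238.130
  87.0.239.0/24 (87.0.239.0 - 87.0.239.255) does not contain 87.0.238.130
Longest matching prefix is /20 -> next hop 97.93.185.205.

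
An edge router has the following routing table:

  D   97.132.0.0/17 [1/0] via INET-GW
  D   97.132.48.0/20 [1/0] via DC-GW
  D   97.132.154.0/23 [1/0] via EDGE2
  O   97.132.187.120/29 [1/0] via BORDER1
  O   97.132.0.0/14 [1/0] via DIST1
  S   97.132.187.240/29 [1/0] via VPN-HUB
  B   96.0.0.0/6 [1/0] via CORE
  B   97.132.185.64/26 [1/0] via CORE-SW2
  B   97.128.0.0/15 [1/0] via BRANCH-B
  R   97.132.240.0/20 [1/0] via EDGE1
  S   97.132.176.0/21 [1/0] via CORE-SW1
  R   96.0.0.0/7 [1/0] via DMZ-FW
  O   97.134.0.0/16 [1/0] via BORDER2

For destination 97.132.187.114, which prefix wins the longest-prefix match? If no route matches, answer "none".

97.132.0.0/14

Entries matching 97.132.187.114:
  96.0.0.0/6 (96.0.0.0 - 99.255.255.255)
  96.0.0.0/7 (96.0.0.0 - 97.255.255.255)
  97.132.0.0/14 (97.132.0.0 - 97.135.255.255)
Most specific is 97.132.0.0/14.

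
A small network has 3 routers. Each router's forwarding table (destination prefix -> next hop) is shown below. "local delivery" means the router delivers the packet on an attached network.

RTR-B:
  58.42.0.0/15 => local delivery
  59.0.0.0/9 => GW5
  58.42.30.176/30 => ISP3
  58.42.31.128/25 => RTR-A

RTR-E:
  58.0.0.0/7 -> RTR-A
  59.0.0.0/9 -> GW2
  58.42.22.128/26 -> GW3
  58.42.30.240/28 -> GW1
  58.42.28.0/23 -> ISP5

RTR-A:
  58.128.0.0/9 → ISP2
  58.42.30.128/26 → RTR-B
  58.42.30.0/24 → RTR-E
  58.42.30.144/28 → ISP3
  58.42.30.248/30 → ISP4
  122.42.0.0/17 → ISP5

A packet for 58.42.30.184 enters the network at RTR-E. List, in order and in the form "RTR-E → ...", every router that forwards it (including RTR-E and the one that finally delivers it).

At RTR-E: longest match for 58.42.30.184 is 58.0.0.0/7 -> RTR-A
At RTR-A: longest match for 58.42.30.184 is 58.42.30.128/26 -> RTR-B
At RTR-B: longest match for 58.42.30.184 is 58.42.0.0/15 -> local delivery

RTR-E → RTR-A → RTR-B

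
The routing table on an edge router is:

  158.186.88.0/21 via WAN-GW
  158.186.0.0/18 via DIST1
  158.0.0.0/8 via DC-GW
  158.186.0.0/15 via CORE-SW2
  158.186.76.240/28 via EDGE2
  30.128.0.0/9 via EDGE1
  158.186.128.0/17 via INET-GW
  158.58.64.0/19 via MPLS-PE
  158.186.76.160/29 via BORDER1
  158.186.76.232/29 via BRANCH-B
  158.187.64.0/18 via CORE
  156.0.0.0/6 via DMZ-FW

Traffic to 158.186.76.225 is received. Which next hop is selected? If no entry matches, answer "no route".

CORE-SW2

Routes whose prefix contains 158.186.76.225:
  156.0.0.0/6 (156.0.0.0 - 159.255.255.255) -> DMZ-FW
  158.0.0.0/8 (158.0.0.0 - 158.255.255.255) -> DC-GW
  158.186.0.0/15 (158.186.0.0 - 158.187.255.255) -> CORE-SW2
More-specific entries that do NOT match:
  158.186.76.160/29 (158.186.76.160 - 158.186.76.167) does not contain 158.186.76.225
  158.186.76.232/29 (158.186.76.232 - 158.186.76.239) does not contain 158.186.76.225
  158.186.76.240/28 (158.186.76.240 - 158.186.76.255) does not contain 158.186.76.225
  158.186.88.0/21 (158.186.88.0 - 158.186.95.255) does not contain 158.186.76.225
  158.58.64.0/19 (158.58.64.0 - 158.58.95.255) does not contain 158.186.76.225
  158.186.0.0/18 (158.186.0.0 - 158.186.63.255) does not contain 158.186.76.225
  158.187.64.0/18 (158.187.64.0 - 158.187.127.255) does not contain 158.186.76.225
  158.186.128.0/17 (158.186.128.0 - 158.186.255.255) does not contain 158.186.76.225
Longest matching prefix is /15 -> next hop CORE-SW2.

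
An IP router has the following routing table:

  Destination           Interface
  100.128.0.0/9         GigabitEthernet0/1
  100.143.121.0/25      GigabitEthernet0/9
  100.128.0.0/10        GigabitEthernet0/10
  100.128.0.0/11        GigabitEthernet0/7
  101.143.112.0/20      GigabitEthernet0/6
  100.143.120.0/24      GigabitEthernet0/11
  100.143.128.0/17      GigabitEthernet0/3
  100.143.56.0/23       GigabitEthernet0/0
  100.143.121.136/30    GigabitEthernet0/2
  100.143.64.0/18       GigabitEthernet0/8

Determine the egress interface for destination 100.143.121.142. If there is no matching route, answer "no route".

GigabitEthernet0/8

Routes whose prefix contains 100.143.121.142:
  100.128.0.0/9 (100.128.0.0 - 100.255.255.255) -> GigabitEthernet0/1
  100.128.0.0/10 (100.128.0.0 - 100.191.255.255) -> GigabitEthernet0/10
  100.128.0.0/11 (100.128.0.0 - 100.159.255.255) -> GigabitEthernet0/7
  100.143.64.0/18 (100.143.64.0 - 100.143.127.255) -> GigabitEthernet0/8
More-specific entries that do NOT match:
  100.143.121.136/30 (100.143.121.136 - 100.143.121.139) does not contain 100.143.121.142
  100.143.121.0/25 (100.143.121.0 - 100.143.121.127) does not contain 100.143.121.142
  100.143.120.0/24 (100.143.120.0 - 100.143.120.255) does not contain 100.143.121.142
  100.143.56.0/23 (100.143.56.0 - 100.143.57.255) does not contain 100.143.121.142
  101.143.112.0/20 (101.143.112.0 - 101.143.127.255) does not contain 100.143.121.142
Longest matching prefix is /18 -> interface GigabitEthernet0/8.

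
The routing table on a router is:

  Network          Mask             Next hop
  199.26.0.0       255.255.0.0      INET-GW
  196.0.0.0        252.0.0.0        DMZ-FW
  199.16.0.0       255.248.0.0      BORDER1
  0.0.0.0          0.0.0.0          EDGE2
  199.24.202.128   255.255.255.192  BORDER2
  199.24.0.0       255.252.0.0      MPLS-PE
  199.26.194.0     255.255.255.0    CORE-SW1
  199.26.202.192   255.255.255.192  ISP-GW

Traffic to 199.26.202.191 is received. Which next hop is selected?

INET-GW

Routes whose prefix contains 199.26.202.191:
  0.0.0.0/0 (default, matches everything) -> EDGE2
  196.0.0.0/6 (196.0.0.0 - 199.255.255.255) -> DMZ-FW
  199.24.0.0/14 (199.24.0.0 - 199.27.255.255) -> MPLS-PE
  199.26.0.0/16 (199.26.0.0 - 199.26.255.255) -> INET-GW
More-specific entries that do NOT match:
  199.24.202.128/26 (199.24.202.128 - 199.24.202.191) does not contain 199.26.202.191
  199.26.202.192/26 (199.26.202.192 - 199.26.202.255) does not contain 199.26.202.191
  199.26.194.0/24 (199.26.194.0 - 199.26.194.255) does not contain 199.26.202.191
Longest matching prefix is /16 -> next hop INET-GW.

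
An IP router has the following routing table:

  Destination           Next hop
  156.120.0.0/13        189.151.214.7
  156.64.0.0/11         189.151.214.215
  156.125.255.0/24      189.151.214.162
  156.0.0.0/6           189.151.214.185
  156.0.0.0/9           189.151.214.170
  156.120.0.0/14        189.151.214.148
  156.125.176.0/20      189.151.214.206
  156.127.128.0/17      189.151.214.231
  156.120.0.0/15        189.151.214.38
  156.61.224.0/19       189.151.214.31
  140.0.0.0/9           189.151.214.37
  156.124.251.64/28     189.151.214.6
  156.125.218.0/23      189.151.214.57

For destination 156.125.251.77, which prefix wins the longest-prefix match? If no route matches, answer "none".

156.120.0.0/13

Entries matching 156.125.251.77:
  156.0.0.0/6 (156.0.0.0 - 159.255.255.255)
  156.0.0.0/9 (156.0.0.0 - 156.127.255.255)
  156.120.0.0/13 (156.120.0.0 - 156.127.255.255)
Most specific is 156.120.0.0/13.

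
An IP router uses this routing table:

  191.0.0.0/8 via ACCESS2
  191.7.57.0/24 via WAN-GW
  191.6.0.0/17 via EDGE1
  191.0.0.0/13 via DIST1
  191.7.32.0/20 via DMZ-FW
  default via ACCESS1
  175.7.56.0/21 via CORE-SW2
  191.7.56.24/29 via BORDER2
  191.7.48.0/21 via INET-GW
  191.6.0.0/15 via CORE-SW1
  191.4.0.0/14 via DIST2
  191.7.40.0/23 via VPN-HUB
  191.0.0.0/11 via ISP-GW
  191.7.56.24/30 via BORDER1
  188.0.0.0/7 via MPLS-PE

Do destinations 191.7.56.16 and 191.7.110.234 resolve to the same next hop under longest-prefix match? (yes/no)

yes

191.7.56.16: longest match 191.6.0.0/15 -> CORE-SW1
191.7.110.234: longest match 191.6.0.0/15 -> CORE-SW1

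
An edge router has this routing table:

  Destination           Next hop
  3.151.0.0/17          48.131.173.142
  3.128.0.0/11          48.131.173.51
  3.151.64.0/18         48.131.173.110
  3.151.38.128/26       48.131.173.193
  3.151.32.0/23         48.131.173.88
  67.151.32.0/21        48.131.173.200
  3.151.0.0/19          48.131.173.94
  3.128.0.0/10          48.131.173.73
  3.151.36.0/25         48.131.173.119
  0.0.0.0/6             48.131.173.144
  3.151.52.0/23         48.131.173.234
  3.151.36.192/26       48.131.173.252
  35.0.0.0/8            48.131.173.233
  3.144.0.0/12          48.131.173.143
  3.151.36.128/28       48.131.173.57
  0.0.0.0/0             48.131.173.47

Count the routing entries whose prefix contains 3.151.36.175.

6

Prefixes containing 3.151.36.175:
  0.0.0.0/0 (default, matches everything)
  0.0.0.0/6 (0.0.0.0 - 3.255.255.255)
  3.128.0.0/10 (3.128.0.0 - 3.191.255.255)
  3.128.0.0/11 (3.128.0.0 - 3.159.255.255)
  3.144.0.0/12 (3.144.0.0 - 3.159.255.255)
  3.151.0.0/17 (3.151.0.0 - 3.151.127.255)
Total matching entries: 6.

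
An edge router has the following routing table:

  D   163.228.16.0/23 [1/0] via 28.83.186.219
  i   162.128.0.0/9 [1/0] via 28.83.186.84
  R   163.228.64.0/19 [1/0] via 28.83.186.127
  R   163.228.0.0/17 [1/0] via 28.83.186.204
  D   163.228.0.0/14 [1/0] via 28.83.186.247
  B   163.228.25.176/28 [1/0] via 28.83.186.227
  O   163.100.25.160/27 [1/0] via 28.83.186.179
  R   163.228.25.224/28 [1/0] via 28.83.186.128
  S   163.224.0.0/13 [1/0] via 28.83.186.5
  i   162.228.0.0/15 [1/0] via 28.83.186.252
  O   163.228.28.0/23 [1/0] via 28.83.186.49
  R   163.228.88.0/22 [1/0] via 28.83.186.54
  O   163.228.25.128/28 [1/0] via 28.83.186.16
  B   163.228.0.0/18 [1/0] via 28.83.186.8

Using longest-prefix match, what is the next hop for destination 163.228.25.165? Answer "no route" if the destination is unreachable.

Routes whose prefix contains 163.228.25.165:
  163.224.0.0/13 (163.224.0.0 - 163.231.255.255) -> 28.83.186.5
  163.228.0.0/14 (163.228.0.0 - 163.231.255.255) -> 28.83.186.247
  163.228.0.0/17 (163.228.0.0 - 163.228.127.255) -> 28.83.186.204
  163.228.0.0/18 (163.228.0.0 - 163.228.63.255) -> 28.83.186.8
More-specific entries that do NOT match:
  163.228.25.176/28 (163.228.25.176 - 163.228.25.191) does not contain 163.228.25.165
  163.228.25.224/28 (163.228.25.224 - 163.228.25.239) does not contain 163.228.25.165
  163.228.25.128/28 (163.228.25.128 - 163.228.25.143) does not contain 163.228.25.165
  163.100.25.160/27 (163.100.25.160 - 163.100.25.191) does not contain 163.228.25.165
  163.228.16.0/23 (163.228.16.0 - 163.228.17.255) does not contain 163.228.25.165
  163.228.28.0/23 (163.228.28.0 - 163.228.29.255) does not contain 163.228.25.165
  163.228.88.0/22 (163.228.88.0 - 163.228.91.255) does not contain 163.228.25.165
  163.228.64.0/19 (163.228.64.0 - 163.228.95.255) does not contain 163.228.25.165
Longest matching prefix is /18 -> next hop 28.83.186.8.

28.83.186.8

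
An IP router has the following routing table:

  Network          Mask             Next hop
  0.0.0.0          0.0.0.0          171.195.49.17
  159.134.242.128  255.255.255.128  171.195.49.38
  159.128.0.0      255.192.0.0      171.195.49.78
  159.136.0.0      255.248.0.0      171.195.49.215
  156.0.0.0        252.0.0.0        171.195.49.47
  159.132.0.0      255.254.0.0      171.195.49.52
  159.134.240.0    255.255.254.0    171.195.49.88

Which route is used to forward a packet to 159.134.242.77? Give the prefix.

Entries matching 159.134.242.77:
  0.0.0.0/0 (default, matches everything)
  156.0.0.0/6 (156.0.0.0 - 159.255.255.255)
  159.128.0.0/10 (159.128.0.0 - 159.191.255.255)
Most specific is 159.128.0.0/10.

159.128.0.0/10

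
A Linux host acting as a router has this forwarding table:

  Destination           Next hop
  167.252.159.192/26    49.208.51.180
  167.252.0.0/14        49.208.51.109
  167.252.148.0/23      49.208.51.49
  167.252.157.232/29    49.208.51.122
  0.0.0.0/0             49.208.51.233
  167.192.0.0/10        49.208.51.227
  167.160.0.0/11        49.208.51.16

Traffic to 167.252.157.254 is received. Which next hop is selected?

Routes whose prefix contains 167.252.157.254:
  0.0.0.0/0 (default, matches everything) -> 49.208.51.233
  167.192.0.0/10 (167.192.0.0 - 167.255.255.255) -> 49.208.51.227
  167.252.0.0/14 (167.252.0.0 - 167.255.255.255) -> 49.208.51.109
More-specific entries that do NOT match:
  167.252.157.232/29 (167.252.157.232 - 167.252.157.239) does not contain 167.252.157.254
  167.252.159.192/26 (167.252.159.192 - 167.252.159.255) does not contain 167.252.157.254
  167.252.148.0/23 (167.252.148.0 - 167.252.149.255) does not contain 167.252.157.254
Longest matching prefix is /14 -> next hop 49.208.51.109.

49.208.51.109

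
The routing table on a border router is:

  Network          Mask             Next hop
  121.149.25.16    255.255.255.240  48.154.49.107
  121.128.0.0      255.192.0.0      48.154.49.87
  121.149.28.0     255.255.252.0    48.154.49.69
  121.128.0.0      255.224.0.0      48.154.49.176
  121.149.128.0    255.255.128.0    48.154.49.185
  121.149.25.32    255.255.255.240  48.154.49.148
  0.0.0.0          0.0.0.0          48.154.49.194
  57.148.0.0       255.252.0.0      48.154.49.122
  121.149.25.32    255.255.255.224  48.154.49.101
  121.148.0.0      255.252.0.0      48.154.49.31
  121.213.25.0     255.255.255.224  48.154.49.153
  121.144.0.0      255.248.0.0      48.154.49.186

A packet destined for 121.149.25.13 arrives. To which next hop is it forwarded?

Routes whose prefix contains 121.149.25.13:
  0.0.0.0/0 (default, matches everything) -> 48.154.49.194
  121.128.0.0/10 (121.128.0.0 - 121.191.255.255) -> 48.154.49.87
  121.128.0.0/11 (121.128.0.0 - 121.159.255.255) -> 48.154.49.176
  121.144.0.0/13 (121.144.0.0 - 121.151.255.255) -> 48.154.49.186
  121.148.0.0/14 (121.148.0.0 - 121.151.255.255) -> 48.154.49.31
More-specific entries that do NOT match:
  121.149.25.16/28 (121.149.25.16 - 121.149.25.31) does not contain 121.149.25.13
  121.149.25.32/28 (121.149.25.32 - 121.149.25.47) does not contain 121.149.25.13
  121.149.25.32/27 (121.149.25.32 - 121.149.25.63) does not contain 121.149.25.13
  121.213.25.0/27 (121.213.25.0 - 121.213.25.31) does not contain 121.149.25.13
  121.149.28.0/22 (121.149.28.0 - 121.149.31.255) does not contain 121.149.25.13
  121.149.128.0/17 (121.149.128.0 - 121.149.255.255) does not contain 121.149.25.13
Longest matching prefix is /14 -> next hop 48.154.49.31.

48.154.49.31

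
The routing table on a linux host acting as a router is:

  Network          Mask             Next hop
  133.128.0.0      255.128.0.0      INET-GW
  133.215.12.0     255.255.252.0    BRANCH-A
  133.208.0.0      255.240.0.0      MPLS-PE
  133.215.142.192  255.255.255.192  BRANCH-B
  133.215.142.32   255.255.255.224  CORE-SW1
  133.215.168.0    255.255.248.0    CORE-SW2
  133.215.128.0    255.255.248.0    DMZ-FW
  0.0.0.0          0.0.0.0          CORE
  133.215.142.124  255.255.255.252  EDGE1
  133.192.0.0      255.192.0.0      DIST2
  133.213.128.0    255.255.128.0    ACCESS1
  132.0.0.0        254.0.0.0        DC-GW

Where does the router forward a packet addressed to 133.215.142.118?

MPLS-PE

Routes whose prefix contains 133.215.142.118:
  0.0.0.0/0 (default, matches everything) -> CORE
  132.0.0.0/7 (132.0.0.0 - 133.255.255.255) -> DC-GW
  133.128.0.0/9 (133.128.0.0 - 133.255.255.255) -> INET-GW
  133.192.0.0/10 (133.192.0.0 - 133.255.255.255) -> DIST2
  133.208.0.0/12 (133.208.0.0 - 133.223.255.255) -> MPLS-PE
More-specific entries that do NOT match:
  133.215.142.124/30 (133.215.142.124 - 133.215.142.127) does not contain 133.215.142.118
  133.215.142.32/27 (133.215.142.32 - 133.215.142.63) does not contain 133.215.142.118
  133.215.142.192/26 (133.215.142.192 - 133.215.142.255) does not contain 133.215.142.118
  133.215.12.0/22 (133.215.12.0 - 133.215.15.255) does not contain 133.215.142.118
  133.215.168.0/21 (133.215.168.0 - 133.215.175.255) does not contain 133.215.142.118
  133.215.128.0/21 (133.215.128.0 - 133.215.135.255) does not contain 133.215.142.118
  133.213.128.0/17 (133.213.128.0 - 133.213.255.255) does not contain 133.215.142.118
Longest matching prefix is /12 -> next hop MPLS-PE.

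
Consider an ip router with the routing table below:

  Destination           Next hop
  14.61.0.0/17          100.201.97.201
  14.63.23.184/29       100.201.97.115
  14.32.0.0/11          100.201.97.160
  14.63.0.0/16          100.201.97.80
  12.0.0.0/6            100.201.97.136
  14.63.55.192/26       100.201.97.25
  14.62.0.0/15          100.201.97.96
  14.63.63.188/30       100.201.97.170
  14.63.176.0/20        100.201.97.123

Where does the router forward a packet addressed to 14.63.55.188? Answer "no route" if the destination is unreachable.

100.201.97.80

Routes whose prefix contains 14.63.55.188:
  12.0.0.0/6 (12.0.0.0 - 15.255.255.255) -> 100.201.97.136
  14.32.0.0/11 (14.32.0.0 - 14.63.255.255) -> 100.201.97.160
  14.62.0.0/15 (14.62.0.0 - 14.63.255.255) -> 100.201.97.96
  14.63.0.0/16 (14.63.0.0 - 14.63.255.255) -> 100.201.97.80
More-specific entries that do NOT match:
  14.63.63.188/30 (14.63.63.188 - 14.63.63.191) does not contain 14.63.55.188
  14.63.23.184/29 (14.63.23.184 - 14.63.23.191) does not contain 14.63.55.188
  14.63.55.192/26 (14.63.55.192 - 14.63.55.255) does not contain 14.63.55.188
  14.63.176.0/20 (14.63.176.0 - 14.63.191.255) does not contain 14.63.55.188
  14.61.0.0/17 (14.61.0.0 - 14.61.127.255) does not contain 14.63.55.188
Longest matching prefix is /16 -> next hop 100.201.97.80.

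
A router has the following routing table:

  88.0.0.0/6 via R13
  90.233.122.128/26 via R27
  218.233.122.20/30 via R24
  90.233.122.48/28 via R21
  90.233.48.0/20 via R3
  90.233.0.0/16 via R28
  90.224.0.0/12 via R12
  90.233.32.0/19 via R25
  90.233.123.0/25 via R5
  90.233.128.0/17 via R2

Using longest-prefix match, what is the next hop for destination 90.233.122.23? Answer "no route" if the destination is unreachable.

Routes whose prefix contains 90.233.122.23:
  88.0.0.0/6 (88.0.0.0 - 91.255.255.255) -> R13
  90.224.0.0/12 (90.224.0.0 - 90.239.255.255) -> R12
  90.233.0.0/16 (90.233.0.0 - 90.233.255.255) -> R28
More-specific entries that do NOT match:
  218.233.122.20/30 (218.233.122.20 - 218.233.122.23) does not contain 90.233.122.23
  90.233.122.48/28 (90.233.122.48 - 90.233.122.63) does not contain 90.233.122.23
  90.233.122.128/26 (90.233.122.128 - 90.233.122.191) does not contain 90.233.122.23
  90.233.123.0/25 (90.233.123.0 - 90.233.123.127) does not contain 90.233.122.23
  90.233.48.0/20 (90.233.48.0 - 90.233.63.255) does not contain 90.233.122.23
  90.233.32.0/19 (90.233.32.0 - 90.233.63.255) does not contain 90.233.122.23
  90.233.128.0/17 (90.233.128.0 - 90.233.255.255) does not contain 90.233.122.23
Longest matching prefix is /16 -> next hop R28.

R28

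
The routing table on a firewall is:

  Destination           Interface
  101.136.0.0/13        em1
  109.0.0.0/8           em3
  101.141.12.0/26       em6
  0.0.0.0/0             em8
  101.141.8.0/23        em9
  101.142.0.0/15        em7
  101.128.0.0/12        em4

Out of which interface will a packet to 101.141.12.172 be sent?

Routes whose prefix contains 101.141.12.172:
  0.0.0.0/0 (default, matches everything) -> em8
  101.128.0.0/12 (101.128.0.0 - 101.143.255.255) -> em4
  101.136.0.0/13 (101.136.0.0 - 101.143.255.255) -> em1
More-specific entries that do NOT match:
  101.141.12.0/26 (101.141.12.0 - 101.141.12.63) does not contain 101.141.12.172
  101.141.8.0/23 (101.141.8.0 - 101.141.9.255) does not contain 101.141.12.172
  101.142.0.0/15 (101.142.0.0 - 101.143.255.255) does not contain 101.141.12.172
Longest matching prefix is /13 -> interface em1.

em1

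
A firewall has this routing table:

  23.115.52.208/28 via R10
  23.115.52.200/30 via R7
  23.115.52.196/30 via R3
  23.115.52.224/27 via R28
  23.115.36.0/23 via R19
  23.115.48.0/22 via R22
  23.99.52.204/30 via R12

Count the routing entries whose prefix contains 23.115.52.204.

No listed prefix contains 23.115.52.204.
Total matching entries: 0.

0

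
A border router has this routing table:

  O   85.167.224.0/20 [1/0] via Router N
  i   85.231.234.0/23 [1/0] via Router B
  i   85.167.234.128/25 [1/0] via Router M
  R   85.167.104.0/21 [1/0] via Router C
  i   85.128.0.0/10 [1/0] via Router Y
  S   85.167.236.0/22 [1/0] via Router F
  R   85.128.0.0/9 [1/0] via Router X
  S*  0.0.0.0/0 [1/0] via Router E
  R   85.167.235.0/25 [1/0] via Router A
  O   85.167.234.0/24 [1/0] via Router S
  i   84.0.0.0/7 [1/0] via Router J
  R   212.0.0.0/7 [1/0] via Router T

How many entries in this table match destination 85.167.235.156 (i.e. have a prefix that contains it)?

5

Prefixes containing 85.167.235.156:
  0.0.0.0/0 (default, matches everything)
  84.0.0.0/7 (84.0.0.0 - 85.255.255.255)
  85.128.0.0/9 (85.128.0.0 - 85.255.255.255)
  85.128.0.0/10 (85.128.0.0 - 85.191.255.255)
  85.167.224.0/20 (85.167.224.0 - 85.167.239.255)
Total matching entries: 5.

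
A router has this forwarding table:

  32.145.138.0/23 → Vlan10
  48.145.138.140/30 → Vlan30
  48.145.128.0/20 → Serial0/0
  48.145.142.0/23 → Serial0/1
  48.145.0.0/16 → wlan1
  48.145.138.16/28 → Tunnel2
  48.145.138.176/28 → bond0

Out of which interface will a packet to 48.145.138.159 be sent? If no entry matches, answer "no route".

Routes whose prefix contains 48.145.138.159:
  48.145.0.0/16 (48.145.0.0 - 48.145.255.255) -> wlan1
  48.145.128.0/20 (48.145.128.0 - 48.145.143.255) -> Serial0/0
More-specific entries that do NOT match:
  48.145.138.140/30 (48.145.138.140 - 48.145.138.143) does not contain 48.145.138.159
  48.145.138.16/28 (48.145.138.16 - 48.145.138.31) does not contain 48.145.138.159
  48.145.138.176/28 (48.145.138.176 - 48.145.138.191) does not contain 48.145.138.159
  32.145.138.0/23 (32.145.138.0 - 32.145.139.255) does not contain 48.145.138.159
  48.145.142.0/23 (48.145.142.0 - 48.145.143.255) does not contain 48.145.138.159
Longest matching prefix is /20 -> interface Serial0/0.

Serial0/0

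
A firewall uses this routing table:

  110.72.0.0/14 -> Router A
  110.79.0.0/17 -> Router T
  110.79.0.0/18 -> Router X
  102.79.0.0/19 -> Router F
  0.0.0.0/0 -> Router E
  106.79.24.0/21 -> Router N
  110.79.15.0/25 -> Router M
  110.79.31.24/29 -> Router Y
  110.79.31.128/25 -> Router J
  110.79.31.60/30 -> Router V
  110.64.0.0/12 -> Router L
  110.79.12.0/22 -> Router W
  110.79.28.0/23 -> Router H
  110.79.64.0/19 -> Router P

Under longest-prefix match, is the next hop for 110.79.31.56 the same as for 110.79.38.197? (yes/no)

110.79.31.56: longest match 110.79.0.0/18 -> Router X
110.79.38.197: longest match 110.79.0.0/18 -> Router X

yes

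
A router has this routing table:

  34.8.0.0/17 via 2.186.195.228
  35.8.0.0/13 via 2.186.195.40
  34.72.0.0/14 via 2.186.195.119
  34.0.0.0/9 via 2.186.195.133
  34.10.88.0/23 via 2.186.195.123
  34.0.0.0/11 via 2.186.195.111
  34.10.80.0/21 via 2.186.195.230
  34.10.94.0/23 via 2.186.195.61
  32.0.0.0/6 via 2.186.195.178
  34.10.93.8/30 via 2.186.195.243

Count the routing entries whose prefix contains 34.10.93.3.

3

Prefixes containing 34.10.93.3:
  32.0.0.0/6 (32.0.0.0 - 35.255.255.255)
  34.0.0.0/9 (34.0.0.0 - 34.127.255.255)
  34.0.0.0/11 (34.0.0.0 - 34.31.255.255)
Total matching entries: 3.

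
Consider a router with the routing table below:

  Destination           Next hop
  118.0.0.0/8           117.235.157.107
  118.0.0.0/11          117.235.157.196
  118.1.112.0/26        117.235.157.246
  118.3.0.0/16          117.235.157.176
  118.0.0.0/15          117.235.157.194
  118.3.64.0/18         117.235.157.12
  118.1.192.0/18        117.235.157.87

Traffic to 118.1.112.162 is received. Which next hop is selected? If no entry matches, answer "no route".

Routes whose prefix contains 118.1.112.162:
  118.0.0.0/8 (118.0.0.0 - 118.255.255.255) -> 117.235.157.107
  118.0.0.0/11 (118.0.0.0 - 118.31.255.255) -> 117.235.157.196
  118.0.0.0/15 (118.0.0.0 - 118.1.255.255) -> 117.235.157.194
More-specific entries that do NOT match:
  118.1.112.0/26 (118.1.112.0 - 118.1.112.63) does not contain 118.1.112.162
  118.3.64.0/18 (118.3.64.0 - 118.3.127.255) does not contain 118.1.112.162
  118.1.192.0/18 (118.1.192.0 - 118.1.255.255) does not contain 118.1.112.162
  118.3.0.0/16 (118.3.0.0 - 118.3.255.255) does not contain 118.1.112.162
Longest matching prefix is /15 -> next hop 117.235.157.194.

117.235.157.194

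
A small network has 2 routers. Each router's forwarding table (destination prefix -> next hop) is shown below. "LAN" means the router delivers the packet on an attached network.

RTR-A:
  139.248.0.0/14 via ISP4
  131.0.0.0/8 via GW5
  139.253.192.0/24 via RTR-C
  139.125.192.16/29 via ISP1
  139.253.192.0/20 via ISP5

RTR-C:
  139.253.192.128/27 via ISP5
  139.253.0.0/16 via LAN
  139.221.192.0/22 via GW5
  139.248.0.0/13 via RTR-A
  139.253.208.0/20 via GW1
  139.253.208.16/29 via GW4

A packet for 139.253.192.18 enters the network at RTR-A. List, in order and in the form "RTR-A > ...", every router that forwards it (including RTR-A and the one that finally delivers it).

At RTR-A: longest match for 139.253.192.18 is 139.253.192.0/24 -> RTR-C
At RTR-C: longest match for 139.253.192.18 is 139.253.0.0/16 -> LAN

RTR-A > RTR-C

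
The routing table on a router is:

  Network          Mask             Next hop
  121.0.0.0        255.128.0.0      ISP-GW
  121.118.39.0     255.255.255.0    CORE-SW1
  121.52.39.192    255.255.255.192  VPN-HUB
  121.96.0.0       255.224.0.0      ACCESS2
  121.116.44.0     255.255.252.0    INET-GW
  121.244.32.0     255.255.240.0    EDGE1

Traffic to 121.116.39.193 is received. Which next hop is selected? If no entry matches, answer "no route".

ACCESS2

Routes whose prefix contains 121.116.39.193:
  121.0.0.0/9 (121.0.0.0 - 121.127.255.255) -> ISP-GW
  121.96.0.0/11 (121.96.0.0 - 121.127.255.255) -> ACCESS2
More-specific entries that do NOT match:
  121.52.39.192/26 (121.52.39.192 - 121.52.39.255) does not contain 121.116.39.193
  121.118.39.0/24 (121.118.39.0 - 121.118.39.255) does not contain 121.116.39.193
  121.116.44.0/22 (121.116.44.0 - 121.116.47.255) does not contain 121.116.39.193
  121.244.32.0/20 (121.244.32.0 - 121.244.47.255) does not contain 121.116.39.193
Longest matching prefix is /11 -> next hop ACCESS2.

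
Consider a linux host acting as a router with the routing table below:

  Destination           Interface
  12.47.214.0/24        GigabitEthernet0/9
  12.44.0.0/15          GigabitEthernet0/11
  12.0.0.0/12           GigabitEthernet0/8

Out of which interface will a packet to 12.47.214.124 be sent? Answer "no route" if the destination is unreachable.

Routes whose prefix contains 12.47.214.124:
  12.47.214.0/24 (12.47.214.0 - 12.47.214.255) -> GigabitEthernet0/9
Longest matching prefix is /24 -> interface GigabitEthernet0/9.

GigabitEthernet0/9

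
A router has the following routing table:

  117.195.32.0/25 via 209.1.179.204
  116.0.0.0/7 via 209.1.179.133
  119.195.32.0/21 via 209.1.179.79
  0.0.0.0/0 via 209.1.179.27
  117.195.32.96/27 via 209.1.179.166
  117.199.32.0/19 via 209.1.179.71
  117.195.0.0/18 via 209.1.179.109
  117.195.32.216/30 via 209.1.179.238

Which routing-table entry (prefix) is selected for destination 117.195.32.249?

117.195.0.0/18

Entries matching 117.195.32.249:
  0.0.0.0/0 (default, matches everything)
  116.0.0.0/7 (116.0.0.0 - 117.255.255.255)
  117.195.0.0/18 (117.195.0.0 - 117.195.63.255)
Most specific is 117.195.0.0/18.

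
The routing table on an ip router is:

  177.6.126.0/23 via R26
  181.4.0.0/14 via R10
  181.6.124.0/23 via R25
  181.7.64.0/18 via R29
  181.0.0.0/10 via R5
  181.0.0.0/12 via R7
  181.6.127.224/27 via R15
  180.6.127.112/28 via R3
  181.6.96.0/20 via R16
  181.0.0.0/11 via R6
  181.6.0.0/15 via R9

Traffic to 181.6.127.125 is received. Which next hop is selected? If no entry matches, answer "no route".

R9

Routes whose prefix contains 181.6.127.125:
  181.0.0.0/10 (181.0.0.0 - 181.63.255.255) -> R5
  181.0.0.0/11 (181.0.0.0 - 181.31.255.255) -> R6
  181.0.0.0/12 (181.0.0.0 - 181.15.255.255) -> R7
  181.4.0.0/14 (181.4.0.0 - 181.7.255.255) -> R10
  181.6.0.0/15 (181.6.0.0 - 181.7.255.255) -> R9
More-specific entries that do NOT match:
  180.6.127.112/28 (180.6.127.112 - 180.6.127.127) does not contain 181.6.127.125
  181.6.127.224/27 (181.6.127.224 - 181.6.127.255) does not contain 181.6.127.125
  177.6.126.0/23 (177.6.126.0 - 177.6.127.255) does not contain 181.6.127.125
  181.6.124.0/23 (181.6.124.0 - 181.6.125.255) does not contain 181.6.127.125
  181.6.96.0/20 (181.6.96.0 - 181.6.111.255) does not contain 181.6.127.125
  181.7.64.0/18 (181.7.64.0 - 181.7.127.255) does not contain 181.6.127.125
Longest matching prefix is /15 -> next hop R9.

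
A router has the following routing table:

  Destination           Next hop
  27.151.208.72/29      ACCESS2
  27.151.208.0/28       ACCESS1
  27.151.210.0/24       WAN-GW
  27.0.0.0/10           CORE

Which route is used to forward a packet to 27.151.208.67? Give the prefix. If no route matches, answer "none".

27.151.208.67 is outside every listed prefix and there is no default route.

none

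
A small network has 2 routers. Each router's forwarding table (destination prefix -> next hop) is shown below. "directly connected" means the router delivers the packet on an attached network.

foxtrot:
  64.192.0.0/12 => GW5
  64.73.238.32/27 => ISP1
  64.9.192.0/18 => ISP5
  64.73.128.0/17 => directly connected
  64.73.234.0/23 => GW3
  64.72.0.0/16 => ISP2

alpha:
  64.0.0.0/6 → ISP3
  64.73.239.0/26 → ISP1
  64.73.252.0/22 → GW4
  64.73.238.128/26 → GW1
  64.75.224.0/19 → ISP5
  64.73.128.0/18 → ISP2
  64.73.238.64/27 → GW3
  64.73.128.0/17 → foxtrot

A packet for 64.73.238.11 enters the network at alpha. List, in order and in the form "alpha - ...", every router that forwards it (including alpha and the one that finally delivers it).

alpha - foxtrot

At alpha: longest match for 64.73.238.11 is 64.73.128.0/17 -> foxtrot
At foxtrot: longest match for 64.73.238.11 is 64.73.128.0/17 -> directly connected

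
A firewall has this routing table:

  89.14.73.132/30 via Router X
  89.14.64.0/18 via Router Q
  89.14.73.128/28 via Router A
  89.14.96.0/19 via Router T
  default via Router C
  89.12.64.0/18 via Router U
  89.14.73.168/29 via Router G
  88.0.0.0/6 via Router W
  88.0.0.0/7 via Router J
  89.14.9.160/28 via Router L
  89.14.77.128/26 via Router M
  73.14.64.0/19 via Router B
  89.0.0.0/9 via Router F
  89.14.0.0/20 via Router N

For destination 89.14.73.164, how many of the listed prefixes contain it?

5

Prefixes containing 89.14.73.164:
  0.0.0.0/0 (default, matches everything)
  88.0.0.0/6 (88.0.0.0 - 91.255.255.255)
  88.0.0.0/7 (88.0.0.0 - 89.255.255.255)
  89.0.0.0/9 (89.0.0.0 - 89.127.255.255)
  89.14.64.0/18 (89.14.64.0 - 89.14.127.255)
Total matching entries: 5.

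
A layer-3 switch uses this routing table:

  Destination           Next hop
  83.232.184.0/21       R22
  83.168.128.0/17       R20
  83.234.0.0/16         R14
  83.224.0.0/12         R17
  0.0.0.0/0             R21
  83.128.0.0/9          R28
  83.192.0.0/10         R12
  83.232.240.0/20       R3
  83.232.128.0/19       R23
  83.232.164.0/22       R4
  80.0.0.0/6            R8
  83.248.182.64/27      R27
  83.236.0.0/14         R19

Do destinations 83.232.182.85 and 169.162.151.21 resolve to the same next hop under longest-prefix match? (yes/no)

no

83.232.182.85: longest match 83.224.0.0/12 -> R17
169.162.151.21: longest match 0.0.0.0/0 -> R21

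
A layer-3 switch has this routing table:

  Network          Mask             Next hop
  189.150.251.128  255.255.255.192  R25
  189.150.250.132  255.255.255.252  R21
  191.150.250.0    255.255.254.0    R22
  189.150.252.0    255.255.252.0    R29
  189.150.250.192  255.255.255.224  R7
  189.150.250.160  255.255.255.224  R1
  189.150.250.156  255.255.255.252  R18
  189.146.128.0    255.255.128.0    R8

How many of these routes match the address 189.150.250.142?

0

No listed prefix contains 189.150.250.142.
Total matching entries: 0.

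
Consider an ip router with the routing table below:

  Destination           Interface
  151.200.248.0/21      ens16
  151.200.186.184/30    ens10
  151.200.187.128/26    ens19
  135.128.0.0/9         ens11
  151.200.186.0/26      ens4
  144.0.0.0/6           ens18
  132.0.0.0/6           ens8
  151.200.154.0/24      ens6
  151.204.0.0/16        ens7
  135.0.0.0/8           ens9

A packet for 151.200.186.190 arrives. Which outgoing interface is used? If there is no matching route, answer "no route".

no route

No entry's prefix contains 151.200.186.190; there is no default route.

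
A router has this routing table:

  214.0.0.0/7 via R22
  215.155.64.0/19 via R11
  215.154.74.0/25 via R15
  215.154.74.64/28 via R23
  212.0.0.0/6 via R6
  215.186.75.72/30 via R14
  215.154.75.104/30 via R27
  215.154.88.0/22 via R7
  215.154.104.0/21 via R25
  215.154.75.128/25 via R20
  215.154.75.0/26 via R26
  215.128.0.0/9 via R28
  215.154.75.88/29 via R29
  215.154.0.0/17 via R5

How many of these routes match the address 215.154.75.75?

Prefixes containing 215.154.75.75:
  212.0.0.0/6 (212.0.0.0 - 215.255.255.255)
  214.0.0.0/7 (214.0.0.0 - 215.255.255.255)
  215.128.0.0/9 (215.128.0.0 - 215.255.255.255)
  215.154.0.0/17 (215.154.0.0 - 215.154.127.255)
Total matching entries: 4.

4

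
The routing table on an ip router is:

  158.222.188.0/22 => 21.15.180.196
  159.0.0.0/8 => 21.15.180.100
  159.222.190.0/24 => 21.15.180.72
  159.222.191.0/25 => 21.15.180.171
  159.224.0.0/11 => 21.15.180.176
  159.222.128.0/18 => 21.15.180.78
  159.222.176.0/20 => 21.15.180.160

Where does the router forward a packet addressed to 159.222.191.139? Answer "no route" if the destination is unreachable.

Routes whose prefix contains 159.222.191.139:
  159.0.0.0/8 (159.0.0.0 - 159.255.255.255) -> 21.15.180.100
  159.222.128.0/18 (159.222.128.0 - 159.222.191.255) -> 21.15.180.78
  159.222.176.0/20 (159.222.176.0 - 159.222.191.255) -> 21.15.180.160
More-specific entries that do NOT match:
  159.222.191.0/25 (159.222.191.0 - 159.222.191.127) does not contain 159.222.191.139
  159.222.190.0/24 (159.222.190.0 - 159.222.190.255) does not contain 159.222.191.139
  158.222.188.0/22 (158.222.188.0 - 158.222.191.255) does not contain 159.222.191.139
Longest matching prefix is /20 -> next hop 21.15.180.160.

21.15.180.160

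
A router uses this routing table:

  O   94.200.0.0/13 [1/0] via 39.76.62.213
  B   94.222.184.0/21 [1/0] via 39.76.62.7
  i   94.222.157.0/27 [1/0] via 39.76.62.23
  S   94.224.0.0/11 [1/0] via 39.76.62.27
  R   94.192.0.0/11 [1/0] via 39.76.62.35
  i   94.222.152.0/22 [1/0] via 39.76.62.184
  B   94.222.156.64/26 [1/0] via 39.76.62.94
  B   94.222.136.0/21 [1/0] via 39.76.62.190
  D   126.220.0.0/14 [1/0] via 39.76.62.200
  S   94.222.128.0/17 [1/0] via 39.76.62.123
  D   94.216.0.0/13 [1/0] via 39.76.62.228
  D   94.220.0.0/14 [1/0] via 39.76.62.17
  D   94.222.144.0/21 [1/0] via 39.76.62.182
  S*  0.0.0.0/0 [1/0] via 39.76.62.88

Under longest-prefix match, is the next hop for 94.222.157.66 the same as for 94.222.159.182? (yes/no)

yes

94.222.157.66: longest match 94.222.128.0/17 -> 39.76.62.123
94.222.159.182: longest match 94.222.128.0/17 -> 39.76.62.123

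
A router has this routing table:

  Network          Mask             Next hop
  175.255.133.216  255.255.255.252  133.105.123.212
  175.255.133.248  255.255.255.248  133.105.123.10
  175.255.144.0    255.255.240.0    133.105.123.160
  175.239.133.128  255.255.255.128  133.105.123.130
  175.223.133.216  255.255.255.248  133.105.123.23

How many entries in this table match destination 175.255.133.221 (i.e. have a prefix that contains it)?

0

No listed prefix contains 175.255.133.221.
Total matching entries: 0.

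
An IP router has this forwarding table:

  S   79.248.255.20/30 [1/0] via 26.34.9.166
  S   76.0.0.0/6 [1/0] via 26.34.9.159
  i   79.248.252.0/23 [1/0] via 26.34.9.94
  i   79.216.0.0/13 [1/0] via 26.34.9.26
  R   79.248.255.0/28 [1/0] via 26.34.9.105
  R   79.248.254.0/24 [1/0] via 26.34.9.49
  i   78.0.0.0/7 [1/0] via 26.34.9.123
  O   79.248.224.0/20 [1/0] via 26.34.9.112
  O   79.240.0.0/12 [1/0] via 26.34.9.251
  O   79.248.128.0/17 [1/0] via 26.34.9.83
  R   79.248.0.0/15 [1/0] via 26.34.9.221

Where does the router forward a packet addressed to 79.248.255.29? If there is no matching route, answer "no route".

26.34.9.83

Routes whose prefix contains 79.248.255.29:
  76.0.0.0/6 (76.0.0.0 - 79.255.255.255) -> 26.34.9.159
  78.0.0.0/7 (78.0.0.0 - 79.255.255.255) -> 26.34.9.123
  79.240.0.0/12 (79.240.0.0 - 79.255.255.255) -> 26.34.9.251
  79.248.0.0/15 (79.248.0.0 - 79.249.255.255) -> 26.34.9.221
  79.248.128.0/17 (79.248.128.0 - 79.248.255.255) -> 26.34.9.83
More-specific entries that do NOT match:
  79.248.255.20/30 (79.248.255.20 - 79.248.255.23) does not contain 79.248.255.29
  79.248.255.0/28 (79.248.255.0 - 79.248.255.15) does not contain 79.248.255.29
  79.248.254.0/24 (79.248.254.0 - 79.248.254.255) does not contain 79.248.255.29
  79.248.252.0/23 (79.248.252.0 - 79.248.253.255) does not contain 79.248.255.29
  79.248.224.0/20 (79.248.224.0 - 79.248.239.255) does not contain 79.248.255.29
Longest matching prefix is /17 -> next hop 26.34.9.83.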